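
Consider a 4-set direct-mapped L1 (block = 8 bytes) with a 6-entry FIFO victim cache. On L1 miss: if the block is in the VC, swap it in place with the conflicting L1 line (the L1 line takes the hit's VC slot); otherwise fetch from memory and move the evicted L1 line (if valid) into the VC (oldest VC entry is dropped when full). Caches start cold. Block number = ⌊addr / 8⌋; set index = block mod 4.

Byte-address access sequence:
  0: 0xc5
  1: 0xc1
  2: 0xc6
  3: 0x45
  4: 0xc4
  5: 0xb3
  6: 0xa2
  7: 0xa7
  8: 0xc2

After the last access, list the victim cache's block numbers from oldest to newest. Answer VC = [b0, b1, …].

VC = [8, 20]

0: 0xc5 (blk 24, set 0) → MISS  vc=[]
1: 0xc1 (blk 24, set 0) → L1-HIT  vc=[]
2: 0xc6 (blk 24, set 0) → L1-HIT  vc=[]
3: 0x45 (blk 8, set 0) → MISS  vc=[24]
4: 0xc4 (blk 24, set 0) → VC-HIT  vc=[8]
5: 0xb3 (blk 22, set 2) → MISS  vc=[8]
6: 0xa2 (blk 20, set 0) → MISS  vc=[8, 24]
7: 0xa7 (blk 20, set 0) → L1-HIT  vc=[8, 24]
8: 0xc2 (blk 24, set 0) → VC-HIT  vc=[8, 20]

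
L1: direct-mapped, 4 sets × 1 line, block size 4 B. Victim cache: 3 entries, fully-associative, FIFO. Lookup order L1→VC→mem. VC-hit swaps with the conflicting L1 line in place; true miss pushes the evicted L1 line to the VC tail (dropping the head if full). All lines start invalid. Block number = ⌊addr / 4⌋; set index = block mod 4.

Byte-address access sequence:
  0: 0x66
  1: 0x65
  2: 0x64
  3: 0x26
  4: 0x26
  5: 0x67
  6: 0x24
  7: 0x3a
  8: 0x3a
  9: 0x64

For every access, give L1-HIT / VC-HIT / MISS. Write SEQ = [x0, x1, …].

  [0] addr=0x66 blk=25 s=1: MISS | VC []
  [1] addr=0x65 blk=25 s=1: L1-HIT | VC []
  [2] addr=0x64 blk=25 s=1: L1-HIT | VC []
  [3] addr=0x26 blk=9 s=1: MISS | VC [25]
  [4] addr=0x26 blk=9 s=1: L1-HIT | VC [25]
  [5] addr=0x67 blk=25 s=1: VC-HIT | VC [9]
  [6] addr=0x24 blk=9 s=1: VC-HIT | VC [25]
  [7] addr=0x3a blk=14 s=2: MISS | VC [25]
  [8] addr=0x3a blk=14 s=2: L1-HIT | VC [25]
  [9] addr=0x64 blk=25 s=1: VC-HIT | VC [9]

SEQ = [MISS, L1-HIT, L1-HIT, MISS, L1-HIT, VC-HIT, VC-HIT, MISS, L1-HIT, VC-HIT]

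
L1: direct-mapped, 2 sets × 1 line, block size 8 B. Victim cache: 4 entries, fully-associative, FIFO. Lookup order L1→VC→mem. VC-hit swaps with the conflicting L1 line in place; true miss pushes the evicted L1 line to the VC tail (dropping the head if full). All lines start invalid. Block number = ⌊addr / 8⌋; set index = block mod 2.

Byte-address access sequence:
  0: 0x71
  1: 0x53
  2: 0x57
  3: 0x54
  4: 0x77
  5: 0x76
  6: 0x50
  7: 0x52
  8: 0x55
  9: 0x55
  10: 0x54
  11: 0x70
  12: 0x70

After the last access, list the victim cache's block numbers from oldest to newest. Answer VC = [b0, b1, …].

0: 0x71 (blk 14, set 0) → MISS  vc=[]
1: 0x53 (blk 10, set 0) → MISS  vc=[14]
2: 0x57 (blk 10, set 0) → L1-HIT  vc=[14]
3: 0x54 (blk 10, set 0) → L1-HIT  vc=[14]
4: 0x77 (blk 14, set 0) → VC-HIT  vc=[10]
5: 0x76 (blk 14, set 0) → L1-HIT  vc=[10]
6: 0x50 (blk 10, set 0) → VC-HIT  vc=[14]
7: 0x52 (blk 10, set 0) → L1-HIT  vc=[14]
8: 0x55 (blk 10, set 0) → L1-HIT  vc=[14]
9: 0x55 (blk 10, set 0) → L1-HIT  vc=[14]
10: 0x54 (blk 10, set 0) → L1-HIT  vc=[14]
11: 0x70 (blk 14, set 0) → VC-HIT  vc=[10]
12: 0x70 (blk 14, set 0) → L1-HIT  vc=[10]

VC = [10]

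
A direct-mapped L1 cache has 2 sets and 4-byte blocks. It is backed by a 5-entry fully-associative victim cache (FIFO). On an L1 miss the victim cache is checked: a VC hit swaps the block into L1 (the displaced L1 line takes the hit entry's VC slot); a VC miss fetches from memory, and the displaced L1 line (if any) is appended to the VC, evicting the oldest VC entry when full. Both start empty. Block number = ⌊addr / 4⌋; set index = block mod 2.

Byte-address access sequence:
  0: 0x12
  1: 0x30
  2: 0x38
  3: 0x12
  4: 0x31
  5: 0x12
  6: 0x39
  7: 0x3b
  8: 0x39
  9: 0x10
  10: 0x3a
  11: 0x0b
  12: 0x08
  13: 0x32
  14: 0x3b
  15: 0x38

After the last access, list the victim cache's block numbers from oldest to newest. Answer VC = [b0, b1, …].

  [0] addr=0x12 blk=4 s=0: MISS | VC []
  [1] addr=0x30 blk=12 s=0: MISS | VC [4]
  [2] addr=0x38 blk=14 s=0: MISS | VC [4, 12]
  [3] addr=0x12 blk=4 s=0: VC-HIT | VC [14, 12]
  [4] addr=0x31 blk=12 s=0: VC-HIT | VC [14, 4]
  [5] addr=0x12 blk=4 s=0: VC-HIT | VC [14, 12]
  [6] addr=0x39 blk=14 s=0: VC-HIT | VC [4, 12]
  [7] addr=0x3b blk=14 s=0: L1-HIT | VC [4, 12]
  [8] addr=0x39 blk=14 s=0: L1-HIT | VC [4, 12]
  [9] addr=0x10 blk=4 s=0: VC-HIT | VC [14, 12]
  [10] addr=0x3a blk=14 s=0: VC-HIT | VC [4, 12]
  [11] addr=0xb blk=2 s=0: MISS | VC [4, 12, 14]
  [12] addr=0x8 blk=2 s=0: L1-HIT | VC [4, 12, 14]
  [13] addr=0x32 blk=12 s=0: VC-HIT | VC [4, 2, 14]
  [14] addr=0x3b blk=14 s=0: VC-HIT | VC [4, 2, 12]
  [15] addr=0x38 blk=14 s=0: L1-HIT | VC [4, 2, 12]

VC = [4, 2, 12]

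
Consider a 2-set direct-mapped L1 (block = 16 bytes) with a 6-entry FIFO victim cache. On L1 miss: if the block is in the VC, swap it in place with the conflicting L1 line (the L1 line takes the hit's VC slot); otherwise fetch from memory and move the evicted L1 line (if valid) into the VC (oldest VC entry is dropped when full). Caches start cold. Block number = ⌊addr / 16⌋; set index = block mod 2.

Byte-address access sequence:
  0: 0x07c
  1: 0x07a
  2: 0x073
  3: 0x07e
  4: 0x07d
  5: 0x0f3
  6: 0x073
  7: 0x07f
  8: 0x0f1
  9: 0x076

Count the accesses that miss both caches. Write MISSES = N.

MISSES = 2

0: 0x7c (blk 7, set 1) → MISS  vc=[]
1: 0x7a (blk 7, set 1) → L1-HIT  vc=[]
2: 0x73 (blk 7, set 1) → L1-HIT  vc=[]
3: 0x7e (blk 7, set 1) → L1-HIT  vc=[]
4: 0x7d (blk 7, set 1) → L1-HIT  vc=[]
5: 0xf3 (blk 15, set 1) → MISS  vc=[7]
6: 0x73 (blk 7, set 1) → VC-HIT  vc=[15]
7: 0x7f (blk 7, set 1) → L1-HIT  vc=[15]
8: 0xf1 (blk 15, set 1) → VC-HIT  vc=[7]
9: 0x76 (blk 7, set 1) → VC-HIT  vc=[15]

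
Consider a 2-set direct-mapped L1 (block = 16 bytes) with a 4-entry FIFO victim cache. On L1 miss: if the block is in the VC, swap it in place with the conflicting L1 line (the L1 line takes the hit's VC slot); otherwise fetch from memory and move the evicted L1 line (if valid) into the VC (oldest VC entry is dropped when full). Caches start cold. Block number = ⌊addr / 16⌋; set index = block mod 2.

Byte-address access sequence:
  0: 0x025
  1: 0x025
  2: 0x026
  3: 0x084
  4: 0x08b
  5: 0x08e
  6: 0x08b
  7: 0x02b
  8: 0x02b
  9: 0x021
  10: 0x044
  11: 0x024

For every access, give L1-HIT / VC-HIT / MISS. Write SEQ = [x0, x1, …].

SEQ = [MISS, L1-HIT, L1-HIT, MISS, L1-HIT, L1-HIT, L1-HIT, VC-HIT, L1-HIT, L1-HIT, MISS, VC-HIT]

0: 0x25 (blk 2, set 0) → MISS  vc=[]
1: 0x25 (blk 2, set 0) → L1-HIT  vc=[]
2: 0x26 (blk 2, set 0) → L1-HIT  vc=[]
3: 0x84 (blk 8, set 0) → MISS  vc=[2]
4: 0x8b (blk 8, set 0) → L1-HIT  vc=[2]
5: 0x8e (blk 8, set 0) → L1-HIT  vc=[2]
6: 0x8b (blk 8, set 0) → L1-HIT  vc=[2]
7: 0x2b (blk 2, set 0) → VC-HIT  vc=[8]
8: 0x2b (blk 2, set 0) → L1-HIT  vc=[8]
9: 0x21 (blk 2, set 0) → L1-HIT  vc=[8]
10: 0x44 (blk 4, set 0) → MISS  vc=[8, 2]
11: 0x24 (blk 2, set 0) → VC-HIT  vc=[8, 4]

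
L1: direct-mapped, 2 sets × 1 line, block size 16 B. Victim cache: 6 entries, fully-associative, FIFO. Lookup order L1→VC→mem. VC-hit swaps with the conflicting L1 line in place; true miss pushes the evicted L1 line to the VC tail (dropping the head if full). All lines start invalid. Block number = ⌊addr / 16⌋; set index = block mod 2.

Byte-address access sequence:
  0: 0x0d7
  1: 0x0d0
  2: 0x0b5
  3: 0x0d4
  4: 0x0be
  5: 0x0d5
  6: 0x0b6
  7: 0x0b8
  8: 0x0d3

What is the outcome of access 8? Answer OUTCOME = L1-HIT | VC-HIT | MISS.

#0 0xd7→b13/s1 MISS; vc=[]
#1 0xd0→b13/s1 L1-HIT; vc=[]
#2 0xb5→b11/s1 MISS; vc=[13]
#3 0xd4→b13/s1 VC-HIT; vc=[11]
#4 0xbe→b11/s1 VC-HIT; vc=[13]
#5 0xd5→b13/s1 VC-HIT; vc=[11]
#6 0xb6→b11/s1 VC-HIT; vc=[13]
#7 0xb8→b11/s1 L1-HIT; vc=[13]
#8 0xd3→b13/s1 VC-HIT; vc=[11]

OUTCOME = VC-HIT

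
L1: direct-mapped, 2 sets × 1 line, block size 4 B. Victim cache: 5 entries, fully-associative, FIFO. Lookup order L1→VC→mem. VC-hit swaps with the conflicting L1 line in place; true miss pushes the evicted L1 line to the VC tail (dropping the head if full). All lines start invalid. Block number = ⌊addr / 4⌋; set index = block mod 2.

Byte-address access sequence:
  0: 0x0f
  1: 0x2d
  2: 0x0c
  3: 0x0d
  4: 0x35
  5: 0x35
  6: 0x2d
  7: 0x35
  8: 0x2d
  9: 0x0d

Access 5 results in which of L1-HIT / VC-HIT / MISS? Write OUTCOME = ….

#0 0xf→b3/s1 MISS; vc=[]
#1 0x2d→b11/s1 MISS; vc=[3]
#2 0xc→b3/s1 VC-HIT; vc=[11]
#3 0xd→b3/s1 L1-HIT; vc=[11]
#4 0x35→b13/s1 MISS; vc=[11,3]
#5 0x35→b13/s1 L1-HIT; vc=[11,3]
#6 0x2d→b11/s1 VC-HIT; vc=[13,3]
#7 0x35→b13/s1 VC-HIT; vc=[11,3]
#8 0x2d→b11/s1 VC-HIT; vc=[13,3]
#9 0xd→b3/s1 VC-HIT; vc=[13,11]

OUTCOME = L1-HIT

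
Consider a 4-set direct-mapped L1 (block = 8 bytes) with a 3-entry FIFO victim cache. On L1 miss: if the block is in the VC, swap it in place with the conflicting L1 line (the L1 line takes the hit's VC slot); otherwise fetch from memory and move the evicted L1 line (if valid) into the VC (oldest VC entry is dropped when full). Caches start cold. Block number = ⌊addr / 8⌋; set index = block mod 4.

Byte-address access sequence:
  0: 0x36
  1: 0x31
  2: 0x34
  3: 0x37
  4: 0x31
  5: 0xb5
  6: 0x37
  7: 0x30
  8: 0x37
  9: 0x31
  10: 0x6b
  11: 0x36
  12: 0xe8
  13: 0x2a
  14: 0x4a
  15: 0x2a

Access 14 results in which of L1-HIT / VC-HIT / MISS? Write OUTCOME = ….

#0 0x36→b6/s2 MISS; vc=[]
#1 0x31→b6/s2 L1-HIT; vc=[]
#2 0x34→b6/s2 L1-HIT; vc=[]
#3 0x37→b6/s2 L1-HIT; vc=[]
#4 0x31→b6/s2 L1-HIT; vc=[]
#5 0xb5→b22/s2 MISS; vc=[6]
#6 0x37→b6/s2 VC-HIT; vc=[22]
#7 0x30→b6/s2 L1-HIT; vc=[22]
#8 0x37→b6/s2 L1-HIT; vc=[22]
#9 0x31→b6/s2 L1-HIT; vc=[22]
#10 0x6b→b13/s1 MISS; vc=[22]
#11 0x36→b6/s2 L1-HIT; vc=[22]
#12 0xe8→b29/s1 MISS; vc=[22,13]
#13 0x2a→b5/s1 MISS; vc=[22,13,29]
#14 0x4a→b9/s1 MISS; vc=[13,29,5]
#15 0x2a→b5/s1 VC-HIT; vc=[13,29,9]

OUTCOME = MISS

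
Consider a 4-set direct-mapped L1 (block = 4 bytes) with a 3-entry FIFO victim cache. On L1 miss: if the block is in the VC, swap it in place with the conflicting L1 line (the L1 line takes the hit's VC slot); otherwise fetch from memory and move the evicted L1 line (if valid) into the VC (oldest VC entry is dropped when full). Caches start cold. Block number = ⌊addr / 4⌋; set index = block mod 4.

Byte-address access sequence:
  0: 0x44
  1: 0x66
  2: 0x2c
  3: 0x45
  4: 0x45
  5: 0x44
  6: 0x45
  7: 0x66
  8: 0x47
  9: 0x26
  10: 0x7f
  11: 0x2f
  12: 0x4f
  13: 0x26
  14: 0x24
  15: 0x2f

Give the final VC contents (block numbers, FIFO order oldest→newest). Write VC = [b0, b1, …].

#0 0x44→b17/s1 MISS; vc=[]
#1 0x66→b25/s1 MISS; vc=[17]
#2 0x2c→b11/s3 MISS; vc=[17]
#3 0x45→b17/s1 VC-HIT; vc=[25]
#4 0x45→b17/s1 L1-HIT; vc=[25]
#5 0x44→b17/s1 L1-HIT; vc=[25]
#6 0x45→b17/s1 L1-HIT; vc=[25]
#7 0x66→b25/s1 VC-HIT; vc=[17]
#8 0x47→b17/s1 VC-HIT; vc=[25]
#9 0x26→b9/s1 MISS; vc=[25,17]
#10 0x7f→b31/s3 MISS; vc=[25,17,11]
#11 0x2f→b11/s3 VC-HIT; vc=[25,17,31]
#12 0x4f→b19/s3 MISS; vc=[17,31,11]
#13 0x26→b9/s1 L1-HIT; vc=[17,31,11]
#14 0x24→b9/s1 L1-HIT; vc=[17,31,11]
#15 0x2f→b11/s3 VC-HIT; vc=[17,31,19]

VC = [17, 31, 19]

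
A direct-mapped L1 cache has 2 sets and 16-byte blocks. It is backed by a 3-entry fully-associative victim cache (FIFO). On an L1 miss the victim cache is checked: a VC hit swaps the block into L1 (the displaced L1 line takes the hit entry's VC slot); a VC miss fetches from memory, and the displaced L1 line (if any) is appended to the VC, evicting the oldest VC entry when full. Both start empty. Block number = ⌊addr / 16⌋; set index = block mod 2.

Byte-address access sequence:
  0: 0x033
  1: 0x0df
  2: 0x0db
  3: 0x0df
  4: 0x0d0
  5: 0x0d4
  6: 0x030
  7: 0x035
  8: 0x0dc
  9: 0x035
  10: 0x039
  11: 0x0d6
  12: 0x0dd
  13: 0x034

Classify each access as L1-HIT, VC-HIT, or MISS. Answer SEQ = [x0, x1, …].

SEQ = [MISS, MISS, L1-HIT, L1-HIT, L1-HIT, L1-HIT, VC-HIT, L1-HIT, VC-HIT, VC-HIT, L1-HIT, VC-HIT, L1-HIT, VC-HIT]

0: 0x33 (blk 3, set 1) → MISS  vc=[]
1: 0xdf (blk 13, set 1) → MISS  vc=[3]
2: 0xdb (blk 13, set 1) → L1-HIT  vc=[3]
3: 0xdf (blk 13, set 1) → L1-HIT  vc=[3]
4: 0xd0 (blk 13, set 1) → L1-HIT  vc=[3]
5: 0xd4 (blk 13, set 1) → L1-HIT  vc=[3]
6: 0x30 (blk 3, set 1) → VC-HIT  vc=[13]
7: 0x35 (blk 3, set 1) → L1-HIT  vc=[13]
8: 0xdc (blk 13, set 1) → VC-HIT  vc=[3]
9: 0x35 (blk 3, set 1) → VC-HIT  vc=[13]
10: 0x39 (blk 3, set 1) → L1-HIT  vc=[13]
11: 0xd6 (blk 13, set 1) → VC-HIT  vc=[3]
12: 0xdd (blk 13, set 1) → L1-HIT  vc=[3]
13: 0x34 (blk 3, set 1) → VC-HIT  vc=[13]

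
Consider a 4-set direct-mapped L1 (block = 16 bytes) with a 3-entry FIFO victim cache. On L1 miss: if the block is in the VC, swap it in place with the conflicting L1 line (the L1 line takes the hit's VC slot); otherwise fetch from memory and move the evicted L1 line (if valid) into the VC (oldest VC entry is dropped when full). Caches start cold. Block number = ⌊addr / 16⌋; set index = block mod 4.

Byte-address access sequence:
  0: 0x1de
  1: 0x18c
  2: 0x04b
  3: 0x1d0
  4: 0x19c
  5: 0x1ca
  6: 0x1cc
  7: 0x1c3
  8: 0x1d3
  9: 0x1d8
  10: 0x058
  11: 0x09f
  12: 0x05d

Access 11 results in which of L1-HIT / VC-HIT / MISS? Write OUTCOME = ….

0: 0x1de (blk 29, set 1) → MISS  vc=[]
1: 0x18c (blk 24, set 0) → MISS  vc=[]
2: 0x4b (blk 4, set 0) → MISS  vc=[24]
3: 0x1d0 (blk 29, set 1) → L1-HIT  vc=[24]
4: 0x19c (blk 25, set 1) → MISS  vc=[24, 29]
5: 0x1ca (blk 28, set 0) → MISS  vc=[24, 29, 4]
6: 0x1cc (blk 28, set 0) → L1-HIT  vc=[24, 29, 4]
7: 0x1c3 (blk 28, set 0) → L1-HIT  vc=[24, 29, 4]
8: 0x1d3 (blk 29, set 1) → VC-HIT  vc=[24, 25, 4]
9: 0x1d8 (blk 29, set 1) → L1-HIT  vc=[24, 25, 4]
10: 0x58 (blk 5, set 1) → MISS  vc=[25, 4, 29]
11: 0x9f (blk 9, set 1) → MISS  vc=[4, 29, 5]
12: 0x5d (blk 5, set 1) → VC-HIT  vc=[4, 29, 9]

OUTCOME = MISS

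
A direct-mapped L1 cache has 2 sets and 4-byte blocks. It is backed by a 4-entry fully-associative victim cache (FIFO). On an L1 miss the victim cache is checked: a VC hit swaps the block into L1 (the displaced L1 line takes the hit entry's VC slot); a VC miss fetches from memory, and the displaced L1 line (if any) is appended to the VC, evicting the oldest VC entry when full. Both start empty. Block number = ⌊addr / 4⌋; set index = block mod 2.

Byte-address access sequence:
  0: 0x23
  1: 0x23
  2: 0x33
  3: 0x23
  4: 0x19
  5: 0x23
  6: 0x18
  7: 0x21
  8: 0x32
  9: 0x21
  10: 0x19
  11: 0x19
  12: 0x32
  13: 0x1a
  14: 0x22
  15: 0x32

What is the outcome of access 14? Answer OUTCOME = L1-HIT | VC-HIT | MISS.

OUTCOME = VC-HIT

  [0] addr=0x23 blk=8 s=0: MISS | VC []
  [1] addr=0x23 blk=8 s=0: L1-HIT | VC []
  [2] addr=0x33 blk=12 s=0: MISS | VC [8]
  [3] addr=0x23 blk=8 s=0: VC-HIT | VC [12]
  [4] addr=0x19 blk=6 s=0: MISS | VC [12, 8]
  [5] addr=0x23 blk=8 s=0: VC-HIT | VC [12, 6]
  [6] addr=0x18 blk=6 s=0: VC-HIT | VC [12, 8]
  [7] addr=0x21 blk=8 s=0: VC-HIT | VC [12, 6]
  [8] addr=0x32 blk=12 s=0: VC-HIT | VC [8, 6]
  [9] addr=0x21 blk=8 s=0: VC-HIT | VC [12, 6]
  [10] addr=0x19 blk=6 s=0: VC-HIT | VC [12, 8]
  [11] addr=0x19 blk=6 s=0: L1-HIT | VC [12, 8]
  [12] addr=0x32 blk=12 s=0: VC-HIT | VC [6, 8]
  [13] addr=0x1a blk=6 s=0: VC-HIT | VC [12, 8]
  [14] addr=0x22 blk=8 s=0: VC-HIT | VC [12, 6]
  [15] addr=0x32 blk=12 s=0: VC-HIT | VC [8, 6]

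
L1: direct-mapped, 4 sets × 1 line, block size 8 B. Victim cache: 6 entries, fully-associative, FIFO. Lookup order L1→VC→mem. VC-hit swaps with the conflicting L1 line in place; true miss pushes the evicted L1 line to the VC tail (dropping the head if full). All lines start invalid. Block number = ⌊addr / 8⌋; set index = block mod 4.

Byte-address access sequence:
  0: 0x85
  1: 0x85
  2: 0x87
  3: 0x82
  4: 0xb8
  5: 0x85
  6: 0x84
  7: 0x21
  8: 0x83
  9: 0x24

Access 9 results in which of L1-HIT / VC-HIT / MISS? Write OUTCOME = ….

#0 0x85→b16/s0 MISS; vc=[]
#1 0x85→b16/s0 L1-HIT; vc=[]
#2 0x87→b16/s0 L1-HIT; vc=[]
#3 0x82→b16/s0 L1-HIT; vc=[]
#4 0xb8→b23/s3 MISS; vc=[]
#5 0x85→b16/s0 L1-HIT; vc=[]
#6 0x84→b16/s0 L1-HIT; vc=[]
#7 0x21→b4/s0 MISS; vc=[16]
#8 0x83→b16/s0 VC-HIT; vc=[4]
#9 0x24→b4/s0 VC-HIT; vc=[16]

OUTCOME = VC-HIT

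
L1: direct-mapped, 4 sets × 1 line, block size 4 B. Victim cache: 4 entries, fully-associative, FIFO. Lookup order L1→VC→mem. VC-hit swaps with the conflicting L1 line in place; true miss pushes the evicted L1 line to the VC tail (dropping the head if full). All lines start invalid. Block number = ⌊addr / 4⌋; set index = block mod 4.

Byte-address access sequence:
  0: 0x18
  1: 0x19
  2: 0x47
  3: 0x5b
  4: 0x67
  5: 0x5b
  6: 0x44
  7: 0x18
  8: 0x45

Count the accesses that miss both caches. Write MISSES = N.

MISSES = 4

  [0] addr=0x18 blk=6 s=2: MISS | VC []
  [1] addr=0x19 blk=6 s=2: L1-HIT | VC []
  [2] addr=0x47 blk=17 s=1: MISS | VC []
  [3] addr=0x5b blk=22 s=2: MISS | VC [6]
  [4] addr=0x67 blk=25 s=1: MISS | VC [6, 17]
  [5] addr=0x5b blk=22 s=2: L1-HIT | VC [6, 17]
  [6] addr=0x44 blk=17 s=1: VC-HIT | VC [6, 25]
  [7] addr=0x18 blk=6 s=2: VC-HIT | VC [22, 25]
  [8] addr=0x45 blk=17 s=1: L1-HIT | VC [22, 25]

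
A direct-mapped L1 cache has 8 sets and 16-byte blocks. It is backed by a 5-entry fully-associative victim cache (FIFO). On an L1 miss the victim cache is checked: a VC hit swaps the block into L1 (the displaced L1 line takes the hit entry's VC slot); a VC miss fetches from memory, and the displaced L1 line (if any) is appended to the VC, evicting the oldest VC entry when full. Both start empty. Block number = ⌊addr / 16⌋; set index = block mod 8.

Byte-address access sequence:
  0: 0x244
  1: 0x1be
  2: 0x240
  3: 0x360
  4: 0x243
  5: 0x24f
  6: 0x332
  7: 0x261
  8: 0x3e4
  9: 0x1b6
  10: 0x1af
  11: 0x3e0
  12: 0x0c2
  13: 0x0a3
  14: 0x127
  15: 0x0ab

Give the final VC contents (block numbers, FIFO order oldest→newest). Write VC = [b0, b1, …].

0: 0x244 (blk 36, set 4) → MISS  vc=[]
1: 0x1be (blk 27, set 3) → MISS  vc=[]
2: 0x240 (blk 36, set 4) → L1-HIT  vc=[]
3: 0x360 (blk 54, set 6) → MISS  vc=[]
4: 0x243 (blk 36, set 4) → L1-HIT  vc=[]
5: 0x24f (blk 36, set 4) → L1-HIT  vc=[]
6: 0x332 (blk 51, set 3) → MISS  vc=[27]
7: 0x261 (blk 38, set 6) → MISS  vc=[27, 54]
8: 0x3e4 (blk 62, set 6) → MISS  vc=[27, 54, 38]
9: 0x1b6 (blk 27, set 3) → VC-HIT  vc=[51, 54, 38]
10: 0x1af (blk 26, set 2) → MISS  vc=[51, 54, 38]
11: 0x3e0 (blk 62, set 6) → L1-HIT  vc=[51, 54, 38]
12: 0xc2 (blk 12, set 4) → MISS  vc=[51, 54, 38, 36]
13: 0xa3 (blk 10, set 2) → MISS  vc=[51, 54, 38, 36, 26]
14: 0x127 (blk 18, set 2) → MISS  vc=[54, 38, 36, 26, 10]
15: 0xab (blk 10, set 2) → VC-HIT  vc=[54, 38, 36, 26, 18]

VC = [54, 38, 36, 26, 18]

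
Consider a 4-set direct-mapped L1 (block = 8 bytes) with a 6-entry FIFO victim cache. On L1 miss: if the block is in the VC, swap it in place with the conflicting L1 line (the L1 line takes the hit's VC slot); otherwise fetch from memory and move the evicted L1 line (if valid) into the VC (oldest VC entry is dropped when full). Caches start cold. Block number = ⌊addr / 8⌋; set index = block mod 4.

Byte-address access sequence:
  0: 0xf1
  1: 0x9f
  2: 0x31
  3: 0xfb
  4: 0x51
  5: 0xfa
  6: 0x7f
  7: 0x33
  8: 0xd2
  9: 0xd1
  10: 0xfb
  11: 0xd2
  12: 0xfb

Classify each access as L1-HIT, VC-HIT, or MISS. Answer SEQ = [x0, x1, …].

SEQ = [MISS, MISS, MISS, MISS, MISS, L1-HIT, MISS, VC-HIT, MISS, L1-HIT, VC-HIT, L1-HIT, L1-HIT]

  [0] addr=0xf1 blk=30 s=2: MISS | VC []
  [1] addr=0x9f blk=19 s=3: MISS | VC []
  [2] addr=0x31 blk=6 s=2: MISS | VC [30]
  [3] addr=0xfb blk=31 s=3: MISS | VC [30, 19]
  [4] addr=0x51 blk=10 s=2: MISS | VC [30, 19, 6]
  [5] addr=0xfa blk=31 s=3: L1-HIT | VC [30, 19, 6]
  [6] addr=0x7f blk=15 s=3: MISS | VC [30, 19, 6, 31]
  [7] addr=0x33 blk=6 s=2: VC-HIT | VC [30, 19, 10, 31]
  [8] addr=0xd2 blk=26 s=2: MISS | VC [30, 19, 10, 31, 6]
  [9] addr=0xd1 blk=26 s=2: L1-HIT | VC [30, 19, 10, 31, 6]
  [10] addr=0xfb blk=31 s=3: VC-HIT | VC [30, 19, 10, 15, 6]
  [11] addr=0xd2 blk=26 s=2: L1-HIT | VC [30, 19, 10, 15, 6]
  [12] addr=0xfb blk=31 s=3: L1-HIT | VC [30, 19, 10, 15, 6]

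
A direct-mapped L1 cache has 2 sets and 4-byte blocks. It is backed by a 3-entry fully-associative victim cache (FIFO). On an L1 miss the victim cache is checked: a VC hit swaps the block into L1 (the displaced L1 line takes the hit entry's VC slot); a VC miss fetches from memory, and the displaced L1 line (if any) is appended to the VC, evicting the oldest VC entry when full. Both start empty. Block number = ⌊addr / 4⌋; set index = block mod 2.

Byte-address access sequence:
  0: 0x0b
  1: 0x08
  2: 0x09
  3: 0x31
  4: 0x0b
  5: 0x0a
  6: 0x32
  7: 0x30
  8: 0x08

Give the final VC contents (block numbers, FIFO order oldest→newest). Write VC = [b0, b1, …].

VC = [12]

  [0] addr=0xb blk=2 s=0: MISS | VC []
  [1] addr=0x8 blk=2 s=0: L1-HIT | VC []
  [2] addr=0x9 blk=2 s=0: L1-HIT | VC []
  [3] addr=0x31 blk=12 s=0: MISS | VC [2]
  [4] addr=0xb blk=2 s=0: VC-HIT | VC [12]
  [5] addr=0xa blk=2 s=0: L1-HIT | VC [12]
  [6] addr=0x32 blk=12 s=0: VC-HIT | VC [2]
  [7] addr=0x30 blk=12 s=0: L1-HIT | VC [2]
  [8] addr=0x8 blk=2 s=0: VC-HIT | VC [12]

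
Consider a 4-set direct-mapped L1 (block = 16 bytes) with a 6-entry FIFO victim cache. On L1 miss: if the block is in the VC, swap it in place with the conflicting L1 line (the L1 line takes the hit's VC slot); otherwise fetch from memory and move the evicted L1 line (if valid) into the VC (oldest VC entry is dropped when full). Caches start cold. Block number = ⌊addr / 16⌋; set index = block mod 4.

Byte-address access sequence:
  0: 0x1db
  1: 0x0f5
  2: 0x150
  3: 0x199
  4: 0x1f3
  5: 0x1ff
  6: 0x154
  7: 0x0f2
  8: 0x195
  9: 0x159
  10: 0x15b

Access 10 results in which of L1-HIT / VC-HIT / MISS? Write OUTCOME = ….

0: 0x1db (blk 29, set 1) → MISS  vc=[]
1: 0xf5 (blk 15, set 3) → MISS  vc=[]
2: 0x150 (blk 21, set 1) → MISS  vc=[29]
3: 0x199 (blk 25, set 1) → MISS  vc=[29, 21]
4: 0x1f3 (blk 31, set 3) → MISS  vc=[29, 21, 15]
5: 0x1ff (blk 31, set 3) → L1-HIT  vc=[29, 21, 15]
6: 0x154 (blk 21, set 1) → VC-HIT  vc=[29, 25, 15]
7: 0xf2 (blk 15, set 3) → VC-HIT  vc=[29, 25, 31]
8: 0x195 (blk 25, set 1) → VC-HIT  vc=[29, 21, 31]
9: 0x159 (blk 21, set 1) → VC-HIT  vc=[29, 25, 31]
10: 0x15b (blk 21, set 1) → L1-HIT  vc=[29, 25, 31]

OUTCOME = L1-HIT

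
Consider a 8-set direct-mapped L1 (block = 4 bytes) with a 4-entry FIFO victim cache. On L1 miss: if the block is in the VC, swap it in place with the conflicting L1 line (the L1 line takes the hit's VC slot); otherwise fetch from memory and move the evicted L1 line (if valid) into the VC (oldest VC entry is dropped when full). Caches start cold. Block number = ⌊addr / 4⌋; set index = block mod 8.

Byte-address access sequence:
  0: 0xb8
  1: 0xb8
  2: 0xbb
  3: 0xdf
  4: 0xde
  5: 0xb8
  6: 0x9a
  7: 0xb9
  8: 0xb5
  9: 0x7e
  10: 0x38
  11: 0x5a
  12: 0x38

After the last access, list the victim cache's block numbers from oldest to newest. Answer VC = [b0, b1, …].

#0 0xb8→b46/s6 MISS; vc=[]
#1 0xb8→b46/s6 L1-HIT; vc=[]
#2 0xbb→b46/s6 L1-HIT; vc=[]
#3 0xdf→b55/s7 MISS; vc=[]
#4 0xde→b55/s7 L1-HIT; vc=[]
#5 0xb8→b46/s6 L1-HIT; vc=[]
#6 0x9a→b38/s6 MISS; vc=[46]
#7 0xb9→b46/s6 VC-HIT; vc=[38]
#8 0xb5→b45/s5 MISS; vc=[38]
#9 0x7e→b31/s7 MISS; vc=[38,55]
#10 0x38→b14/s6 MISS; vc=[38,55,46]
#11 0x5a→b22/s6 MISS; vc=[38,55,46,14]
#12 0x38→b14/s6 VC-HIT; vc=[38,55,46,22]

VC = [38, 55, 46, 22]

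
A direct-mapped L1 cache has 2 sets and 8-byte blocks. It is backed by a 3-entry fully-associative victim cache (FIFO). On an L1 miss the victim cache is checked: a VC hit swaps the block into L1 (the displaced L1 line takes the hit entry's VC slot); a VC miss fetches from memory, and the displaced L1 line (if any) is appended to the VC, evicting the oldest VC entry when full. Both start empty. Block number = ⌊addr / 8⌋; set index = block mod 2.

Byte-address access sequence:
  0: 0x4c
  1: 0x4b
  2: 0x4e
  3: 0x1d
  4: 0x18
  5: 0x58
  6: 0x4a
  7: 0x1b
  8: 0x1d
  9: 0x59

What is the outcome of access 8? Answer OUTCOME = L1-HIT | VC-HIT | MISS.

OUTCOME = L1-HIT

#0 0x4c→b9/s1 MISS; vc=[]
#1 0x4b→b9/s1 L1-HIT; vc=[]
#2 0x4e→b9/s1 L1-HIT; vc=[]
#3 0x1d→b3/s1 MISS; vc=[9]
#4 0x18→b3/s1 L1-HIT; vc=[9]
#5 0x58→b11/s1 MISS; vc=[9,3]
#6 0x4a→b9/s1 VC-HIT; vc=[11,3]
#7 0x1b→b3/s1 VC-HIT; vc=[11,9]
#8 0x1d→b3/s1 L1-HIT; vc=[11,9]
#9 0x59→b11/s1 VC-HIT; vc=[3,9]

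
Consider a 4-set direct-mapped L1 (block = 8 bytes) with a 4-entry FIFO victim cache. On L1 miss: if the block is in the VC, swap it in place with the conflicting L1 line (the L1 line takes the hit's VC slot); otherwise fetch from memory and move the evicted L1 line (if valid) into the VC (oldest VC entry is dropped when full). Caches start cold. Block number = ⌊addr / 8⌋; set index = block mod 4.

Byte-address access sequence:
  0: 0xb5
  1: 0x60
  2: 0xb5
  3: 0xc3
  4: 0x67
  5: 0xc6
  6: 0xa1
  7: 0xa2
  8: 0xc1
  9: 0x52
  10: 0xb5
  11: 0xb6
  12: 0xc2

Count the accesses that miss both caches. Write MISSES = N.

MISSES = 5

  [0] addr=0xb5 blk=22 s=2: MISS | VC []
  [1] addr=0x60 blk=12 s=0: MISS | VC []
  [2] addr=0xb5 blk=22 s=2: L1-HIT | VC []
  [3] addr=0xc3 blk=24 s=0: MISS | VC [12]
  [4] addr=0x67 blk=12 s=0: VC-HIT | VC [24]
  [5] addr=0xc6 blk=24 s=0: VC-HIT | VC [12]
  [6] addr=0xa1 blk=20 s=0: MISS | VC [12, 24]
  [7] addr=0xa2 blk=20 s=0: L1-HIT | VC [12, 24]
  [8] addr=0xc1 blk=24 s=0: VC-HIT | VC [12, 20]
  [9] addr=0x52 blk=10 s=2: MISS | VC [12, 20, 22]
  [10] addr=0xb5 blk=22 s=2: VC-HIT | VC [12, 20, 10]
  [11] addr=0xb6 blk=22 s=2: L1-HIT | VC [12, 20, 10]
  [12] addr=0xc2 blk=24 s=0: L1-HIT | VC [12, 20, 10]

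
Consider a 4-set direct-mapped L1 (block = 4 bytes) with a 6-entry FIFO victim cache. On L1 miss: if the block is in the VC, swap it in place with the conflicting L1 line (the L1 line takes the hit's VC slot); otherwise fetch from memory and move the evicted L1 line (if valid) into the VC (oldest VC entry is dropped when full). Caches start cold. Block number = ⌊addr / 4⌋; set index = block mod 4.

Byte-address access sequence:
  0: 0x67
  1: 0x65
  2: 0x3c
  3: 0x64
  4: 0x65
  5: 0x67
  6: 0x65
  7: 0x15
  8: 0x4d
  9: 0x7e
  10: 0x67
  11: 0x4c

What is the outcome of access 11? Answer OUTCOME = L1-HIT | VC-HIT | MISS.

OUTCOME = VC-HIT

0: 0x67 (blk 25, set 1) → MISS  vc=[]
1: 0x65 (blk 25, set 1) → L1-HIT  vc=[]
2: 0x3c (blk 15, set 3) → MISS  vc=[]
3: 0x64 (blk 25, set 1) → L1-HIT  vc=[]
4: 0x65 (blk 25, set 1) → L1-HIT  vc=[]
5: 0x67 (blk 25, set 1) → L1-HIT  vc=[]
6: 0x65 (blk 25, set 1) → L1-HIT  vc=[]
7: 0x15 (blk 5, set 1) → MISS  vc=[25]
8: 0x4d (blk 19, set 3) → MISS  vc=[25, 15]
9: 0x7e (blk 31, set 3) → MISS  vc=[25, 15, 19]
10: 0x67 (blk 25, set 1) → VC-HIT  vc=[5, 15, 19]
11: 0x4c (blk 19, set 3) → VC-HIT  vc=[5, 15, 31]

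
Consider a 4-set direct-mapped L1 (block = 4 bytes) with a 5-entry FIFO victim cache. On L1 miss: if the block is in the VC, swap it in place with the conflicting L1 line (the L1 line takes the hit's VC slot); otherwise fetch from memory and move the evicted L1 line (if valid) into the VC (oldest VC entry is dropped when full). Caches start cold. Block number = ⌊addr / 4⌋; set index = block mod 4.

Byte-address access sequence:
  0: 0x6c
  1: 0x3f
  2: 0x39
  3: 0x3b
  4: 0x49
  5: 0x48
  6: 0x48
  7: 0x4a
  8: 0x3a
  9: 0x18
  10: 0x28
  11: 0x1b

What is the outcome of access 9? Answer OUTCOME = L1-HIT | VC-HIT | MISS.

  [0] addr=0x6c blk=27 s=3: MISS | VC []
  [1] addr=0x3f blk=15 s=3: MISS | VC [27]
  [2] addr=0x39 blk=14 s=2: MISS | VC [27]
  [3] addr=0x3b blk=14 s=2: L1-HIT | VC [27]
  [4] addr=0x49 blk=18 s=2: MISS | VC [27, 14]
  [5] addr=0x48 blk=18 s=2: L1-HIT | VC [27, 14]
  [6] addr=0x48 blk=18 s=2: L1-HIT | VC [27, 14]
  [7] addr=0x4a blk=18 s=2: L1-HIT | VC [27, 14]
  [8] addr=0x3a blk=14 s=2: VC-HIT | VC [27, 18]
  [9] addr=0x18 blk=6 s=2: MISS | VC [27, 18, 14]
  [10] addr=0x28 blk=10 s=2: MISS | VC [27, 18, 14, 6]
  [11] addr=0x1b blk=6 s=2: VC-HIT | VC [27, 18, 14, 10]

OUTCOME = MISS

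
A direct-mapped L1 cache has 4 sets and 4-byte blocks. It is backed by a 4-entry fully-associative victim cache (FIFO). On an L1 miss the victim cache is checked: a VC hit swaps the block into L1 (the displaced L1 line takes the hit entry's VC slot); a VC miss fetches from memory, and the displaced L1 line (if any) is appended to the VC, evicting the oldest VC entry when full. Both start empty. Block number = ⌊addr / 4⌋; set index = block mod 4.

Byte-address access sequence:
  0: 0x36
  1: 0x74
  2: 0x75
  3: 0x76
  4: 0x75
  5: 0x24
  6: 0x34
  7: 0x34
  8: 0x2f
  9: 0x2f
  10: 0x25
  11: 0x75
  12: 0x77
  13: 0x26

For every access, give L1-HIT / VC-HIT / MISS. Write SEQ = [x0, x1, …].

#0 0x36→b13/s1 MISS; vc=[]
#1 0x74→b29/s1 MISS; vc=[13]
#2 0x75→b29/s1 L1-HIT; vc=[13]
#3 0x76→b29/s1 L1-HIT; vc=[13]
#4 0x75→b29/s1 L1-HIT; vc=[13]
#5 0x24→b9/s1 MISS; vc=[13,29]
#6 0x34→b13/s1 VC-HIT; vc=[9,29]
#7 0x34→b13/s1 L1-HIT; vc=[9,29]
#8 0x2f→b11/s3 MISS; vc=[9,29]
#9 0x2f→b11/s3 L1-HIT; vc=[9,29]
#10 0x25→b9/s1 VC-HIT; vc=[13,29]
#11 0x75→b29/s1 VC-HIT; vc=[13,9]
#12 0x77→b29/s1 L1-HIT; vc=[13,9]
#13 0x26→b9/s1 VC-HIT; vc=[13,29]

SEQ = [MISS, MISS, L1-HIT, L1-HIT, L1-HIT, MISS, VC-HIT, L1-HIT, MISS, L1-HIT, VC-HIT, VC-HIT, L1-HIT, VC-HIT]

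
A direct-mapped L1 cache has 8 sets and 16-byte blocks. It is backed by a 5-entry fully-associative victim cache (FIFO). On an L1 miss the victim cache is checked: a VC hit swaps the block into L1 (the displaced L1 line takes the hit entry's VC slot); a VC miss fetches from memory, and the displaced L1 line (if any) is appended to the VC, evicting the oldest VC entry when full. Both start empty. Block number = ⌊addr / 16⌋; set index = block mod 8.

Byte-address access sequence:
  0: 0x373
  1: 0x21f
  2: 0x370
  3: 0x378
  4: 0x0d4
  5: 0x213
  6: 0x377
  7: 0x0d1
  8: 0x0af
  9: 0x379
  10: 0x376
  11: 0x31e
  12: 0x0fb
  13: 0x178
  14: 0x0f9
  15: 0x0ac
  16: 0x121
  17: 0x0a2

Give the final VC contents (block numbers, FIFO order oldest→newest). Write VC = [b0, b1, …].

VC = [33, 55, 23, 18]

  [0] addr=0x373 blk=55 s=7: MISS | VC []
  [1] addr=0x21f blk=33 s=1: MISS | VC []
  [2] addr=0x370 blk=55 s=7: L1-HIT | VC []
  [3] addr=0x378 blk=55 s=7: L1-HIT | VC []
  [4] addr=0xd4 blk=13 s=5: MISS | VC []
  [5] addr=0x213 blk=33 s=1: L1-HIT | VC []
  [6] addr=0x377 blk=55 s=7: L1-HIT | VC []
  [7] addr=0xd1 blk=13 s=5: L1-HIT | VC []
  [8] addr=0xaf blk=10 s=2: MISS | VC []
  [9] addr=0x379 blk=55 s=7: L1-HIT | VC []
  [10] addr=0x376 blk=55 s=7: L1-HIT | VC []
  [11] addr=0x31e blk=49 s=1: MISS | VC [33]
  [12] addr=0xfb blk=15 s=7: MISS | VC [33, 55]
  [13] addr=0x178 blk=23 s=7: MISS | VC [33, 55, 15]
  [14] addr=0xf9 blk=15 s=7: VC-HIT | VC [33, 55, 23]
  [15] addr=0xac blk=10 s=2: L1-HIT | VC [33, 55, 23]
  [16] addr=0x121 blk=18 s=2: MISS | VC [33, 55, 23, 10]
  [17] addr=0xa2 blk=10 s=2: VC-HIT | VC [33, 55, 23, 18]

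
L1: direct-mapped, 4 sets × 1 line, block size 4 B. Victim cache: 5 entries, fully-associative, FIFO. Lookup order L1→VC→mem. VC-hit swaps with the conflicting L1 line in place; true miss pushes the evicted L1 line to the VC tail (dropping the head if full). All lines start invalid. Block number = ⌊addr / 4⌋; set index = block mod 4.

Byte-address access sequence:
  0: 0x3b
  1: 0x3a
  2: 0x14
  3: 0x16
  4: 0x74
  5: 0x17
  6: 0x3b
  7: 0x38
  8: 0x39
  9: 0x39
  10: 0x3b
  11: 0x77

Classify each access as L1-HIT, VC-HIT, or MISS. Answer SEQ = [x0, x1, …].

0: 0x3b (blk 14, set 2) → MISS  vc=[]
1: 0x3a (blk 14, set 2) → L1-HIT  vc=[]
2: 0x14 (blk 5, set 1) → MISS  vc=[]
3: 0x16 (blk 5, set 1) → L1-HIT  vc=[]
4: 0x74 (blk 29, set 1) → MISS  vc=[5]
5: 0x17 (blk 5, set 1) → VC-HIT  vc=[29]
6: 0x3b (blk 14, set 2) → L1-HIT  vc=[29]
7: 0x38 (blk 14, set 2) → L1-HIT  vc=[29]
8: 0x39 (blk 14, set 2) → L1-HIT  vc=[29]
9: 0x39 (blk 14, set 2) → L1-HIT  vc=[29]
10: 0x3b (blk 14, set 2) → L1-HIT  vc=[29]
11: 0x77 (blk 29, set 1) → VC-HIT  vc=[5]

SEQ = [MISS, L1-HIT, MISS, L1-HIT, MISS, VC-HIT, L1-HIT, L1-HIT, L1-HIT, L1-HIT, L1-HIT, VC-HIT]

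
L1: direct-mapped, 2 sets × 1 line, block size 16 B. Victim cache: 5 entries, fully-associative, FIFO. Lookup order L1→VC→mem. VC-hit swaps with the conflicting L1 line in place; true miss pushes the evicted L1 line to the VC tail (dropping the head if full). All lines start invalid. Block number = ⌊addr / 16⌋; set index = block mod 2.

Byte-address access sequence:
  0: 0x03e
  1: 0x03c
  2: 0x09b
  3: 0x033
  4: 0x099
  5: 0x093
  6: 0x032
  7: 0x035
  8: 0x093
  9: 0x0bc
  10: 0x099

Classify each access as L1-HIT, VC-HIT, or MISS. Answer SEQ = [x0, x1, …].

0: 0x3e (blk 3, set 1) → MISS  vc=[]
1: 0x3c (blk 3, set 1) → L1-HIT  vc=[]
2: 0x9b (blk 9, set 1) → MISS  vc=[3]
3: 0x33 (blk 3, set 1) → VC-HIT  vc=[9]
4: 0x99 (blk 9, set 1) → VC-HIT  vc=[3]
5: 0x93 (blk 9, set 1) → L1-HIT  vc=[3]
6: 0x32 (blk 3, set 1) → VC-HIT  vc=[9]
7: 0x35 (blk 3, set 1) → L1-HIT  vc=[9]
8: 0x93 (blk 9, set 1) → VC-HIT  vc=[3]
9: 0xbc (blk 11, set 1) → MISS  vc=[3, 9]
10: 0x99 (blk 9, set 1) → VC-HIT  vc=[3, 11]

SEQ = [MISS, L1-HIT, MISS, VC-HIT, VC-HIT, L1-HIT, VC-HIT, L1-HIT, VC-HIT, MISS, VC-HIT]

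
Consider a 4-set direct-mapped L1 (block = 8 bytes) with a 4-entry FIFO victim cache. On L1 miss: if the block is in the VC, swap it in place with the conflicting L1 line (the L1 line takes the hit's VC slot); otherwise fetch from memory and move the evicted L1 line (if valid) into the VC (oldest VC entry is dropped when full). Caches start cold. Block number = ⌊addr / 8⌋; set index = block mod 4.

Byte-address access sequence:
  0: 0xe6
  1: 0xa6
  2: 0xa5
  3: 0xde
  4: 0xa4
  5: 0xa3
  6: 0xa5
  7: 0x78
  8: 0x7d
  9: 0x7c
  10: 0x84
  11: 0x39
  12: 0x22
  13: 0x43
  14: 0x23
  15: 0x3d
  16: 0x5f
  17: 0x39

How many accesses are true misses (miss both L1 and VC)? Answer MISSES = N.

MISSES = 9

0: 0xe6 (blk 28, set 0) → MISS  vc=[]
1: 0xa6 (blk 20, set 0) → MISS  vc=[28]
2: 0xa5 (blk 20, set 0) → L1-HIT  vc=[28]
3: 0xde (blk 27, set 3) → MISS  vc=[28]
4: 0xa4 (blk 20, set 0) → L1-HIT  vc=[28]
5: 0xa3 (blk 20, set 0) → L1-HIT  vc=[28]
6: 0xa5 (blk 20, set 0) → L1-HIT  vc=[28]
7: 0x78 (blk 15, set 3) → MISS  vc=[28, 27]
8: 0x7d (blk 15, set 3) → L1-HIT  vc=[28, 27]
9: 0x7c (blk 15, set 3) → L1-HIT  vc=[28, 27]
10: 0x84 (blk 16, set 0) → MISS  vc=[28, 27, 20]
11: 0x39 (blk 7, set 3) → MISS  vc=[28, 27, 20, 15]
12: 0x22 (blk 4, set 0) → MISS  vc=[27, 20, 15, 16]
13: 0x43 (blk 8, set 0) → MISS  vc=[20, 15, 16, 4]
14: 0x23 (blk 4, set 0) → VC-HIT  vc=[20, 15, 16, 8]
15: 0x3d (blk 7, set 3) → L1-HIT  vc=[20, 15, 16, 8]
16: 0x5f (blk 11, set 3) → MISS  vc=[15, 16, 8, 7]
17: 0x39 (blk 7, set 3) → VC-HIT  vc=[15, 16, 8, 11]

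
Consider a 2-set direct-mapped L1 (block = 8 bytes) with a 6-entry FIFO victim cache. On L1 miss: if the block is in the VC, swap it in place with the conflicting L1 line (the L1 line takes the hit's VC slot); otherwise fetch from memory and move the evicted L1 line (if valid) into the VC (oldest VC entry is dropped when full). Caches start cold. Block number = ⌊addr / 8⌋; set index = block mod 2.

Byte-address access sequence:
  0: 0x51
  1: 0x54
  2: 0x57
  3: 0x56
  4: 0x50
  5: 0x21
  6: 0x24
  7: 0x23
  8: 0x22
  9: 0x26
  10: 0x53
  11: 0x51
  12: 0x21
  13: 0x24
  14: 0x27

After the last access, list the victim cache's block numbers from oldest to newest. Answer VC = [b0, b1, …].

0: 0x51 (blk 10, set 0) → MISS  vc=[]
1: 0x54 (blk 10, set 0) → L1-HIT  vc=[]
2: 0x57 (blk 10, set 0) → L1-HIT  vc=[]
3: 0x56 (blk 10, set 0) → L1-HIT  vc=[]
4: 0x50 (blk 10, set 0) → L1-HIT  vc=[]
5: 0x21 (blk 4, set 0) → MISS  vc=[10]
6: 0x24 (blk 4, set 0) → L1-HIT  vc=[10]
7: 0x23 (blk 4, set 0) → L1-HIT  vc=[10]
8: 0x22 (blk 4, set 0) → L1-HIT  vc=[10]
9: 0x26 (blk 4, set 0) → L1-HIT  vc=[10]
10: 0x53 (blk 10, set 0) → VC-HIT  vc=[4]
11: 0x51 (blk 10, set 0) → L1-HIT  vc=[4]
12: 0x21 (blk 4, set 0) → VC-HIT  vc=[10]
13: 0x24 (blk 4, set 0) → L1-HIT  vc=[10]
14: 0x27 (blk 4, set 0) → L1-HIT  vc=[10]

VC = [10]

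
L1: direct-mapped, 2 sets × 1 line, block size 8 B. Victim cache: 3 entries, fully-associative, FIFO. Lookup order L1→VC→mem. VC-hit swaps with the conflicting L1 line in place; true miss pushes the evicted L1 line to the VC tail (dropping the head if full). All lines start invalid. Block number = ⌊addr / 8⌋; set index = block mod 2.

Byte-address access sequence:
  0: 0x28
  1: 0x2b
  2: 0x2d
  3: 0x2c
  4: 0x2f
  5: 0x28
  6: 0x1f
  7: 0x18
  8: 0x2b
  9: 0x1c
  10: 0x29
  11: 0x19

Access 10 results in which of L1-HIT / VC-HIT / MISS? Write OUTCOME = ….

OUTCOME = VC-HIT

  [0] addr=0x28 blk=5 s=1: MISS | VC []
  [1] addr=0x2b blk=5 s=1: L1-HIT | VC []
  [2] addr=0x2d blk=5 s=1: L1-HIT | VC []
  [3] addr=0x2c blk=5 s=1: L1-HIT | VC []
  [4] addr=0x2f blk=5 s=1: L1-HIT | VC []
  [5] addr=0x28 blk=5 s=1: L1-HIT | VC []
  [6] addr=0x1f blk=3 s=1: MISS | VC [5]
  [7] addr=0x18 blk=3 s=1: L1-HIT | VC [5]
  [8] addr=0x2b blk=5 s=1: VC-HIT | VC [3]
  [9] addr=0x1c blk=3 s=1: VC-HIT | VC [5]
  [10] addr=0x29 blk=5 s=1: VC-HIT | VC [3]
  [11] addr=0x19 blk=3 s=1: VC-HIT | VC [5]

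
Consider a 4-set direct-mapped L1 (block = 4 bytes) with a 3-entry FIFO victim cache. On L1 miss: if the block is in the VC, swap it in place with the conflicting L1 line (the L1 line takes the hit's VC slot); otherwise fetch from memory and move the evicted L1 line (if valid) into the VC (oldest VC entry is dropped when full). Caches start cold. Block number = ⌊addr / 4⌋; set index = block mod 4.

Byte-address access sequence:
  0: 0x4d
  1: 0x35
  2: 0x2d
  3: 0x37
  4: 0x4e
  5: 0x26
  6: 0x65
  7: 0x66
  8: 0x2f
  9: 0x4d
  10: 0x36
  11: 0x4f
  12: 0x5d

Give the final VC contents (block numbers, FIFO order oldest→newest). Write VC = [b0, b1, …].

VC = [25, 9, 19]

  [0] addr=0x4d blk=19 s=3: MISS | VC []
  [1] addr=0x35 blk=13 s=1: MISS | VC []
  [2] addr=0x2d blk=11 s=3: MISS | VC [19]
  [3] addr=0x37 blk=13 s=1: L1-HIT | VC [19]
  [4] addr=0x4e blk=19 s=3: VC-HIT | VC [11]
  [5] addr=0x26 blk=9 s=1: MISS | VC [11, 13]
  [6] addr=0x65 blk=25 s=1: MISS | VC [11, 13, 9]
  [7] addr=0x66 blk=25 s=1: L1-HIT | VC [11, 13, 9]
  [8] addr=0x2f blk=11 s=3: VC-HIT | VC [19, 13, 9]
  [9] addr=0x4d blk=19 s=3: VC-HIT | VC [11, 13, 9]
  [10] addr=0x36 blk=13 s=1: VC-HIT | VC [11, 25, 9]
  [11] addr=0x4f blk=19 s=3: L1-HIT | VC [11, 25, 9]
  [12] addr=0x5d blk=23 s=3: MISS | VC [25, 9, 19]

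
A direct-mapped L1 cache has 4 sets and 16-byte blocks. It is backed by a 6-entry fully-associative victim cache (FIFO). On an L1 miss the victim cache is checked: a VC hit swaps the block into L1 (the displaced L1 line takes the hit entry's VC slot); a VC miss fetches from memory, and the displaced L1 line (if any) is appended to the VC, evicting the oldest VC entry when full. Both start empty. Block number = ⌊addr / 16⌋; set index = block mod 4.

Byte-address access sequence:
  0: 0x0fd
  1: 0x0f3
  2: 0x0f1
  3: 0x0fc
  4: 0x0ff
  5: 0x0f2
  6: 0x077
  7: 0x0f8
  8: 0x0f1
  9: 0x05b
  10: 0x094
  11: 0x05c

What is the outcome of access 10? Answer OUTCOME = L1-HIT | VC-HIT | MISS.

OUTCOME = MISS

#0 0xfd→b15/s3 MISS; vc=[]
#1 0xf3→b15/s3 L1-HIT; vc=[]
#2 0xf1→b15/s3 L1-HIT; vc=[]
#3 0xfc→b15/s3 L1-HIT; vc=[]
#4 0xff→b15/s3 L1-HIT; vc=[]
#5 0xf2→b15/s3 L1-HIT; vc=[]
#6 0x77→b7/s3 MISS; vc=[15]
#7 0xf8→b15/s3 VC-HIT; vc=[7]
#8 0xf1→b15/s3 L1-HIT; vc=[7]
#9 0x5b→b5/s1 MISS; vc=[7]
#10 0x94→b9/s1 MISS; vc=[7,5]
#11 0x5c→b5/s1 VC-HIT; vc=[7,9]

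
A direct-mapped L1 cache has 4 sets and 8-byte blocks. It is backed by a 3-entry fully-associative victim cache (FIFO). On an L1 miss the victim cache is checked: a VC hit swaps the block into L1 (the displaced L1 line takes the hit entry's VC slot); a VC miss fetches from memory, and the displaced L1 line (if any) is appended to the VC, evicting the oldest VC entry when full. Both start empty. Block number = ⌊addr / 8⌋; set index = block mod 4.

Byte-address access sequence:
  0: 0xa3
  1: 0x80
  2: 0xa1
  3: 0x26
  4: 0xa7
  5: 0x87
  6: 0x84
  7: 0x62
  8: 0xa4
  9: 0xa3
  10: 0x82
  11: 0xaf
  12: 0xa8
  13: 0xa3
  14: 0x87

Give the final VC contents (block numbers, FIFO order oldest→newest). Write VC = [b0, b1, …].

VC = [12, 4, 20]

0: 0xa3 (blk 20, set 0) → MISS  vc=[]
1: 0x80 (blk 16, set 0) → MISS  vc=[20]
2: 0xa1 (blk 20, set 0) → VC-HIT  vc=[16]
3: 0x26 (blk 4, set 0) → MISS  vc=[16, 20]
4: 0xa7 (blk 20, set 0) → VC-HIT  vc=[16, 4]
5: 0x87 (blk 16, set 0) → VC-HIT  vc=[20, 4]
6: 0x84 (blk 16, set 0) → L1-HIT  vc=[20, 4]
7: 0x62 (blk 12, set 0) → MISS  vc=[20, 4, 16]
8: 0xa4 (blk 20, set 0) → VC-HIT  vc=[12, 4, 16]
9: 0xa3 (blk 20, set 0) → L1-HIT  vc=[12, 4, 16]
10: 0x82 (blk 16, set 0) → VC-HIT  vc=[12, 4, 20]
11: 0xaf (blk 21, set 1) → MISS  vc=[12, 4, 20]
12: 0xa8 (blk 21, set 1) → L1-HIT  vc=[12, 4, 20]
13: 0xa3 (blk 20, set 0) → VC-HIT  vc=[12, 4, 16]
14: 0x87 (blk 16, set 0) → VC-HIT  vc=[12, 4, 20]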